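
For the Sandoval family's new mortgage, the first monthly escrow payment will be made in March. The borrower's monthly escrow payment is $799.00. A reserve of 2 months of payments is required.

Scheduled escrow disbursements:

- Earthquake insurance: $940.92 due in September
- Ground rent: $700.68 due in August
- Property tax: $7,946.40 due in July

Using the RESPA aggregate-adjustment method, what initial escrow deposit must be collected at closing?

$5,593.00

Cushion = 2 × $799.00 = $1,598.00
Trial balance (start $0, +$799.00 each month, − disbursements):
  Mar: +$799.00 → $799.00
  Apr: +$799.00 → $1,598.00
  May: +$799.00 → $2,397.00
  Jun: +$799.00 → $3,196.00
  Jul: +$799.00 − $7,946.40 → -$3,951.40
  Aug: +$799.00 − $700.68 → -$3,853.08
  Sep: +$799.00 − $940.92 → -$3,995.00
  Oct: +$799.00 → -$3,196.00
  Nov: +$799.00 → -$2,397.00
  Dec: +$799.00 → -$1,598.00
  Jan: +$799.00 → -$799.00
  Feb: +$799.00 → $0.00
Lowest trial balance = -$3,995.00 (Sep)
Initial deposit = cushion − low point = $1,598.00 − (-$3,995.00) = $5,593.00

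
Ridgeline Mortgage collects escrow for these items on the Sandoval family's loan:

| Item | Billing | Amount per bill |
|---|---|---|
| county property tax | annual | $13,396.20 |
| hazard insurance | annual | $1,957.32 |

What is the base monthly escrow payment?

County property tax: $13,396.20 annually
Hazard insurance: $1,957.32 annually
Yearly total = $15,353.52
Monthly escrow = $15,353.52 / 12 = $1,279.46

$1,279.46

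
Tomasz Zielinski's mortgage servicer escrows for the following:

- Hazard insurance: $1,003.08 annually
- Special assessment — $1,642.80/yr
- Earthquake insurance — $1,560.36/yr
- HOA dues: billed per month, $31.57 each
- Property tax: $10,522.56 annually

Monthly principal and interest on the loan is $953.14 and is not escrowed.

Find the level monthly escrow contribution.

$1,258.97

Hazard insurance — $1,003.08 per year
Special assessment — $1,642.80 per year
Earthquake insurance — $1,560.36 per year
HOA dues — $31.57 × 12 = $378.84 per year
Property tax — $10,522.56 per year
Total annual escrow = $15,107.64
Monthly = $15,107.64 / 12 = $1,258.97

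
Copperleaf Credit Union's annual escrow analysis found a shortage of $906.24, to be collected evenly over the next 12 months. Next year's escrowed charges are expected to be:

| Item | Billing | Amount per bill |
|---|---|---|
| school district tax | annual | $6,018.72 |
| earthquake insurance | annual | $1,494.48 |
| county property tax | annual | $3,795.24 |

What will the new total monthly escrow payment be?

$1,017.89

School district tax: $6,018.72
Earthquake insurance: $1,494.48
County property tax: $3,795.24
Combined annual = $6,018.72 + $1,494.48 + $3,795.24 = $11,308.44
Base monthly escrow = $11,308.44 ÷ 12 = $942.37
Monthly shortage recovery: $906.24 / 12 = $75.52
New monthly escrow = $942.37 + $75.52 = $1,017.89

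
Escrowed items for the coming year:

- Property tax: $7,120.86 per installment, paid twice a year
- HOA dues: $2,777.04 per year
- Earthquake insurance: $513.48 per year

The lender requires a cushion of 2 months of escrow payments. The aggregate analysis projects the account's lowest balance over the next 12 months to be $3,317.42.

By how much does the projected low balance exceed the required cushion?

$395.38

Property tax = $7,120.86 × 2 = $14,241.72 annually
HOA dues = $2,777.04 annually
Earthquake insurance = $513.48 annually
Annual escrow total = $17,532.24
Base monthly escrow = $17,532.24 / 12 = $1,461.02
Required reserve = 2 × $1,461.02 = $2,922.04
Surplus = $3,317.42 − $2,922.04 = $395.38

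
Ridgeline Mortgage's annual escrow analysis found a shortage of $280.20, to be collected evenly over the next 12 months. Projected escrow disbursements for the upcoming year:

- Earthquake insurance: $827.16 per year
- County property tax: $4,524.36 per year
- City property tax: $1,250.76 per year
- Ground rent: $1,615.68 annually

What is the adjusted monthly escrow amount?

Earthquake insurance = $827.16 annually
County property tax = $4,524.36 annually
City property tax = $1,250.76 annually
Ground rent = $1,615.68 annually
Combined annual = $827.16 + $4,524.36 + $1,250.76 + $1,615.68 = $8,217.96
Monthly = $8,217.96 / 12 = $684.83
Shortage per month = $280.20 ÷ 12 = $23.35
New monthly escrow = $684.83 + $23.35 = $708.18

$708.18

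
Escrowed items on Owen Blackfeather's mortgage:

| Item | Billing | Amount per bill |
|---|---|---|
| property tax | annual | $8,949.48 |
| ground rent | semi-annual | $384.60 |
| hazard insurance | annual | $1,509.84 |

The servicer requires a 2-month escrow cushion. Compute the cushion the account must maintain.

$1,871.42

Property tax — $8,949.48/yr
Ground rent — $384.60 × 2 = $769.20/yr
Hazard insurance — $1,509.84/yr
Annual escrow total = $8,949.48 + $769.20 + $1,509.84 = $11,228.52
Monthly = $11,228.52 ÷ 12 = $935.71
Reserve = 2 × $935.71 = $1,871.42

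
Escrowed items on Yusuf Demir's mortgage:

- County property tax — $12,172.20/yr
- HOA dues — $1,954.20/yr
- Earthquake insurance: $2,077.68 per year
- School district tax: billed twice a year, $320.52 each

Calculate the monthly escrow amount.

$1,403.76

County property tax — $12,172.20/yr
HOA dues — $1,954.20/yr
Earthquake insurance — $2,077.68/yr
School district tax — $320.52 × 2 = $641.04/yr
Combined annual = $12,172.20 + $1,954.20 + $2,077.68 + $641.04 = $16,845.12
Per month = $16,845.12 ÷ 12 = $1,403.76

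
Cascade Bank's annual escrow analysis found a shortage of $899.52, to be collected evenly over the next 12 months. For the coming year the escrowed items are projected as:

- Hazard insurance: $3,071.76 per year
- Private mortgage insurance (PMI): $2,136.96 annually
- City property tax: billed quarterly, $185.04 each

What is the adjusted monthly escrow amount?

$570.70

Hazard insurance = $3,071.76
Private mortgage insurance (PMI) = $2,136.96
City property tax = $185.04 × 4 = $740.16
Yearly total = $3,071.76 + $2,136.96 + $740.16 = $5,948.88
Monthly = $5,948.88 ÷ 12 = $495.74
Shortage spread = $899.52 / 12 = $74.96/mo
Adjusted monthly = $495.74 + $74.96 = $570.70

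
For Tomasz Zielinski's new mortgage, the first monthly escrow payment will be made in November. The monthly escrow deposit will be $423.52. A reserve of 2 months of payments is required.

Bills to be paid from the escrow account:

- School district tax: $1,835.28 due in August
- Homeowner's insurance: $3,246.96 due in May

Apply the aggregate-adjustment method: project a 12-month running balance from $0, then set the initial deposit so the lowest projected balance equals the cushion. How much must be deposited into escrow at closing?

$1,694.08

Cushion = 2 × $423.52 = $847.04
Trial balance (start $0, +$423.52 each month, − disbursements):
  Nov: +$423.52 → $423.52
  Dec: +$423.52 → $847.04
  Jan: +$423.52 → $1,270.56
  Feb: +$423.52 → $1,694.08
  Mar: +$423.52 → $2,117.60
  Apr: +$423.52 → $2,541.12
  May: +$423.52 − $3,246.96 → -$282.32
  Jun: +$423.52 → $141.20
  Jul: +$423.52 → $564.72
  Aug: +$423.52 − $1,835.28 → -$847.04
  Sep: +$423.52 → -$423.52
  Oct: +$423.52 → $0.00
Lowest trial balance = -$847.04 (Aug)
Initial deposit = cushion − low point = $847.04 − (-$847.04) = $1,694.08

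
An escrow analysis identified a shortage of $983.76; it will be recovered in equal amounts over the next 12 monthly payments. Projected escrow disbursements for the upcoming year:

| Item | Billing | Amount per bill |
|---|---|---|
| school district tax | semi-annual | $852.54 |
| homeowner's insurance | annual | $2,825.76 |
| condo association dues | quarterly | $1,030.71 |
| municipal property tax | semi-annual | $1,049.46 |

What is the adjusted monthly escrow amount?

School district tax — $852.54 × 2 = $1,705.08 annually
Homeowner's insurance — $2,825.76 annually
Condo association dues — $1,030.71 × 4 = $4,122.84 annually
Municipal property tax — $1,049.46 × 2 = $2,098.92 annually
Total per year = $10,752.60
Per month = $10,752.60 ÷ 12 = $896.05
Shortage spread = $983.76 ÷ 12 = $81.98/mo
New monthly escrow = $896.05 + $81.98 = $978.03

$978.03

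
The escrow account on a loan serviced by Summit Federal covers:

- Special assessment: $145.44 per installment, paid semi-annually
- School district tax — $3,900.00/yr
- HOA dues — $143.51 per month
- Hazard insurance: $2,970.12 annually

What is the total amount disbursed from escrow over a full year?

$8,883.12

Special assessment — $145.44 × 2 = $290.88 annually
School district tax — $3,900.00 annually
HOA dues — $143.51 × 12 = $1,722.12 annually
Hazard insurance — $2,970.12 annually
Yearly total = $290.88 + $3,900.00 + $1,722.12 + $2,970.12 = $8,883.12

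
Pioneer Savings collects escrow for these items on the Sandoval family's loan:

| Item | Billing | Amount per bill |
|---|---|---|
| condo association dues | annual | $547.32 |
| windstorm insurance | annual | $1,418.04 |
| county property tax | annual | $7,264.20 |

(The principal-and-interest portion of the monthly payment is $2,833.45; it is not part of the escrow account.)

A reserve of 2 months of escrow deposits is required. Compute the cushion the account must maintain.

Condo association dues — $547.32/yr
Windstorm insurance — $1,418.04/yr
County property tax — $7,264.20/yr
Total annual escrow = $9,229.56
Per month = $9,229.56 ÷ 12 = $769.13
Required cushion = 2 × $769.13 = $1,538.26

$1,538.26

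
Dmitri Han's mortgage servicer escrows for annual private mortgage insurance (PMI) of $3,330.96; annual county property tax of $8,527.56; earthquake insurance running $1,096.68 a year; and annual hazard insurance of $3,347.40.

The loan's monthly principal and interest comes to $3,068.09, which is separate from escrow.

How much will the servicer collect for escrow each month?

$1,358.55

Private mortgage insurance (PMI): $3,330.96/yr
County property tax: $8,527.56/yr
Earthquake insurance: $1,096.68/yr
Hazard insurance: $3,347.40/yr
Annual escrow total = $3,330.96 + $8,527.56 + $1,096.68 + $3,347.40 = $16,302.60
Base monthly escrow = $16,302.60 ÷ 12 = $1,358.55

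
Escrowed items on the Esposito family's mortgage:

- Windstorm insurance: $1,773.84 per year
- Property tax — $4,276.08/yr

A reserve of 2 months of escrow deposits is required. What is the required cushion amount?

$1,008.32

Windstorm insurance — $1,773.84/yr
Property tax — $4,276.08/yr
Annual escrow total = $1,773.84 + $4,276.08 = $6,049.92
Monthly escrow = $6,049.92 ÷ 12 = $504.16
Reserve = 2 × $504.16 = $1,008.32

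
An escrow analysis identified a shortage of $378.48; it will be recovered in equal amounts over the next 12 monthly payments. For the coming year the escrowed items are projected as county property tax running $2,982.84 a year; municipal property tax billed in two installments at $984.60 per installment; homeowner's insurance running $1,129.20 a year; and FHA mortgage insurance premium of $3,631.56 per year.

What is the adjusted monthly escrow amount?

$840.94

County property tax = $2,982.84/yr
Municipal property tax = $984.60 × 2 = $1,969.20/yr
Homeowner's insurance = $1,129.20/yr
FHA mortgage insurance premium = $3,631.56/yr
Combined annual = $9,712.80
Monthly escrow = $9,712.80 / 12 = $809.40
Shortage per month = $378.48 ÷ 12 = $31.54
Adjusted monthly = $809.40 + $31.54 = $840.94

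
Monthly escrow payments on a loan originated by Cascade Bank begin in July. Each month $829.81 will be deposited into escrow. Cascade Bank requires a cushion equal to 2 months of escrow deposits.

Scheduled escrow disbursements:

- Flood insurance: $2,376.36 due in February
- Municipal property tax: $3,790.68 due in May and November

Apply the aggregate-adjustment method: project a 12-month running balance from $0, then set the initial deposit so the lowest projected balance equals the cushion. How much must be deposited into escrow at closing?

Cushion = 2 × $829.81 = $1,659.62
Trial balance (start $0, +$829.81 each month, − disbursements):
  Jul: +$829.81 → $829.81
  Aug: +$829.81 → $1,659.62
  Sep: +$829.81 → $2,489.43
  Oct: +$829.81 → $3,319.24
  Nov: +$829.81 − $3,790.68 → $358.37
  Dec: +$829.81 → $1,188.18
  Jan: +$829.81 → $2,017.99
  Feb: +$829.81 − $2,376.36 → $471.44
  Mar: +$829.81 → $1,301.25
  Apr: +$829.81 → $2,131.06
  May: +$829.81 − $3,790.68 → -$829.81
  Jun: +$829.81 → $0.00
Lowest trial balance = -$829.81 (May)
Initial deposit = cushion − low point = $1,659.62 − (-$829.81) = $2,489.43

$2,489.43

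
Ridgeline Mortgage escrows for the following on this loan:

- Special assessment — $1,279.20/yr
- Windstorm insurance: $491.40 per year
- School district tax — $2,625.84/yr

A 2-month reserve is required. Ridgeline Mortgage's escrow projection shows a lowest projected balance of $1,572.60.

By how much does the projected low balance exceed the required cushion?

$839.86

Special assessment — $1,279.20 per year
Windstorm insurance — $491.40 per year
School district tax — $2,625.84 per year
Annual escrow total = $4,396.44
Base monthly escrow = $4,396.44 / 12 = $366.37
Required cushion = 2 × $366.37 = $732.74
Surplus = $1,572.60 − $732.74 = $839.86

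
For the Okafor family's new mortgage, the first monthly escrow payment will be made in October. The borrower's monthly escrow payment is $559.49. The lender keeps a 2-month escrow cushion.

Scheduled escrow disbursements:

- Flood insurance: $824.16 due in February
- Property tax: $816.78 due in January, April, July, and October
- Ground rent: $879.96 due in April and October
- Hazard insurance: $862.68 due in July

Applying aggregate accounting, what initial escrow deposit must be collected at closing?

Cushion = 2 × $559.49 = $1,118.98
Trial balance (start $0, +$559.49 each month, − disbursements):
  Oct: +$559.49 − $1,696.74 → -$1,137.25
  Nov: +$559.49 → -$577.76
  Dec: +$559.49 → -$18.27
  Jan: +$559.49 − $816.78 → -$275.56
  Feb: +$559.49 − $824.16 → -$540.23
  Mar: +$559.49 → $19.26
  Apr: +$559.49 − $1,696.74 → -$1,117.99
  May: +$559.49 → -$558.50
  Jun: +$559.49 → $0.99
  Jul: +$559.49 − $1,679.46 → -$1,118.98
  Aug: +$559.49 → -$559.49
  Sep: +$559.49 → $0.00
Lowest trial balance = -$1,137.25 (Oct)
Initial deposit = cushion − low point = $1,118.98 − (-$1,137.25) = $2,256.23

$2,256.23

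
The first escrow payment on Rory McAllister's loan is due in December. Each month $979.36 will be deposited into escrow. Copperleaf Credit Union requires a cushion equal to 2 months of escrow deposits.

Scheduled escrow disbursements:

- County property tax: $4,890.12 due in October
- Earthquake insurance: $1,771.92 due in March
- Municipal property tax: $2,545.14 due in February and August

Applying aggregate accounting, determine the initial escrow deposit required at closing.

Cushion = 2 × $979.36 = $1,958.72
Trial balance (start $0, +$979.36 each month, − disbursements):
  Dec: +$979.36 → $979.36
  Jan: +$979.36 → $1,958.72
  Feb: +$979.36 − $2,545.14 → $392.94
  Mar: +$979.36 − $1,771.92 → -$399.62
  Apr: +$979.36 → $579.74
  May: +$979.36 → $1,559.10
  Jun: +$979.36 → $2,538.46
  Jul: +$979.36 → $3,517.82
  Aug: +$979.36 − $2,545.14 → $1,952.04
  Sep: +$979.36 → $2,931.40
  Oct: +$979.36 − $4,890.12 → -$979.36
  Nov: +$979.36 → $0.00
Lowest trial balance = -$979.36 (Oct)
Initial deposit = cushion − low point = $1,958.72 − (-$979.36) = $2,938.08

$2,938.08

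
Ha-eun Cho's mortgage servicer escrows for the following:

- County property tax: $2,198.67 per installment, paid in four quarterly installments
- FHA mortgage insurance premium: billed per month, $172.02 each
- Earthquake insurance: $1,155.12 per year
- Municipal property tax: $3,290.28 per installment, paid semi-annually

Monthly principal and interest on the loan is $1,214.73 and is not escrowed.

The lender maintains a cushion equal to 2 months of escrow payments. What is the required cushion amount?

$3,099.10

County property tax = $2,198.67 × 4 = $8,794.68
FHA mortgage insurance premium = $172.02 × 12 = $2,064.24
Earthquake insurance = $1,155.12
Municipal property tax = $3,290.28 × 2 = $6,580.56
Total per year = $8,794.68 + $2,064.24 + $1,155.12 + $6,580.56 = $18,594.60
Per month = $18,594.60 ÷ 12 = $1,549.55
Cushion = 2 × $1,549.55 = $3,099.10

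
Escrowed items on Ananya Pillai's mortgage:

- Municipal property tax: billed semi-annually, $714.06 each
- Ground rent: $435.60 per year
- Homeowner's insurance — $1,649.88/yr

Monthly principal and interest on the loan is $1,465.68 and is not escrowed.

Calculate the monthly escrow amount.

$292.80

Municipal property tax: $714.06 × 2 = $1,428.12/yr
Ground rent: $435.60/yr
Homeowner's insurance: $1,649.88/yr
Annual escrow total = $1,428.12 + $435.60 + $1,649.88 = $3,513.60
Per month = $3,513.60 ÷ 12 = $292.80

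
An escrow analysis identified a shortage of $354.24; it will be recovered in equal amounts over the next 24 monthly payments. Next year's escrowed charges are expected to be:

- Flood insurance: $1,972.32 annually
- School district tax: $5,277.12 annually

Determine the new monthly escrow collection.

Flood insurance = $1,972.32 per year
School district tax = $5,277.12 per year
Yearly total = $7,249.44
Per month = $7,249.44 ÷ 12 = $604.12
Shortage spread = $354.24 / 24 = $14.76/mo
Adjusted monthly = $604.12 + $14.76 = $618.88

$618.88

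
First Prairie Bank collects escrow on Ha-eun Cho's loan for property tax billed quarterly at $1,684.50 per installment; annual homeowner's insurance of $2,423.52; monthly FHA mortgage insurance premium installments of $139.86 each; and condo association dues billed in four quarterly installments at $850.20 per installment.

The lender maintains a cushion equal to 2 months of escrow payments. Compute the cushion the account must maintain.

$2,373.44

Property tax — $1,684.50 × 4 = $6,738.00 per year
Homeowner's insurance — $2,423.52 per year
FHA mortgage insurance premium — $139.86 × 12 = $1,678.32 per year
Condo association dues — $850.20 × 4 = $3,400.80 per year
Total per year = $6,738.00 + $2,423.52 + $1,678.32 + $3,400.80 = $14,240.64
Base monthly escrow = $14,240.64 / 12 = $1,186.72
Cushion = 2 × $1,186.72 = $2,373.44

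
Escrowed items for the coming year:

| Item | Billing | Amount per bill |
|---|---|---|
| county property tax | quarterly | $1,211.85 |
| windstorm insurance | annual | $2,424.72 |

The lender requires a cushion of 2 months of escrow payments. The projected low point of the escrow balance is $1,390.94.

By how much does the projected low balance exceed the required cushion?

County property tax: $1,211.85 × 4 = $4,847.40
Windstorm insurance: $2,424.72
Combined annual = $7,272.12
Base monthly escrow = $7,272.12 / 12 = $606.01
Required reserve = 2 × $606.01 = $1,212.02
Excess over cushion: $1,390.94 − $1,212.02 = $178.92

$178.92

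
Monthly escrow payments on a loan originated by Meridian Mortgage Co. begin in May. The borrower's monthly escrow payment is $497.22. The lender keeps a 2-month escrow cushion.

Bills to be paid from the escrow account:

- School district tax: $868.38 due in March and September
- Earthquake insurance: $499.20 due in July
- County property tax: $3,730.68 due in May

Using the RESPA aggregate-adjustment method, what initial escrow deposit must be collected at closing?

$4,227.90

Cushion = 2 × $497.22 = $994.44
Trial balance (start $0, +$497.22 each month, − disbursements):
  May: +$497.22 − $3,730.68 → -$3,233.46
  Jun: +$497.22 → -$2,736.24
  Jul: +$497.22 − $499.20 → -$2,738.22
  Aug: +$497.22 → -$2,241.00
  Sep: +$497.22 − $868.38 → -$2,612.16
  Oct: +$497.22 → -$2,114.94
  Nov: +$497.22 → -$1,617.72
  Dec: +$497.22 → -$1,120.50
  Jan: +$497.22 → -$623.28
  Feb: +$497.22 → -$126.06
  Mar: +$497.22 − $868.38 → -$497.22
  Apr: +$497.22 → $0.00
Lowest trial balance = -$3,233.46 (May)
Initial deposit = cushion − low point = $994.44 − (-$3,233.46) = $4,227.90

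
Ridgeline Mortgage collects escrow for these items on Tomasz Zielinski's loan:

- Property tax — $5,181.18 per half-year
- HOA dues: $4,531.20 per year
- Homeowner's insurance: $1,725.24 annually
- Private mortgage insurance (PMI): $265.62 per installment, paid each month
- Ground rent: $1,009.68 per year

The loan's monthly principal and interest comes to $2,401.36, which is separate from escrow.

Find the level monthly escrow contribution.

Property tax: $5,181.18 × 2 = $10,362.36
HOA dues: $4,531.20
Homeowner's insurance: $1,725.24
Private mortgage insurance (PMI): $265.62 × 12 = $3,187.44
Ground rent: $1,009.68
Total annual escrow = $20,815.92
Per month = $20,815.92 / 12 = $1,734.66

$1,734.66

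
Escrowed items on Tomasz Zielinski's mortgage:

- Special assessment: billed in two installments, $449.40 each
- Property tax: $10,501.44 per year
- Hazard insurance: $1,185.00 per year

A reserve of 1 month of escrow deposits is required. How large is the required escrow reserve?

$1,048.77

Special assessment — $449.40 × 2 = $898.80 annually
Property tax — $10,501.44 annually
Hazard insurance — $1,185.00 annually
Combined annual = $898.80 + $10,501.44 + $1,185.00 = $12,585.24
Per month = $12,585.24 / 12 = $1,048.77
Required cushion = 1 × $1,048.77 = $1,048.77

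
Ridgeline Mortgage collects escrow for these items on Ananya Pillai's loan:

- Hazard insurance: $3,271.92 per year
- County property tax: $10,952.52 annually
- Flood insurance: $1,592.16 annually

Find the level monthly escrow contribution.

$1,318.05

Hazard insurance — $3,271.92 annually
County property tax — $10,952.52 annually
Flood insurance — $1,592.16 annually
Annual escrow total = $3,271.92 + $10,952.52 + $1,592.16 = $15,816.60
Monthly escrow = $15,816.60 ÷ 12 = $1,318.05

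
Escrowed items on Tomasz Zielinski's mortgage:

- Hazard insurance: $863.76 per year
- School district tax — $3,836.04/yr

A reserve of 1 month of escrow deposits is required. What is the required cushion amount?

$391.65

Hazard insurance = $863.76 annually
School district tax = $3,836.04 annually
Total per year = $4,699.80
Base monthly escrow = $4,699.80 / 12 = $391.65
Cushion = 1 × $391.65 = $391.65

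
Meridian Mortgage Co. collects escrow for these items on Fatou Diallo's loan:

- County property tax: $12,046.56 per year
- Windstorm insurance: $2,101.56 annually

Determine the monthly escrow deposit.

$1,179.01

County property tax = $12,046.56/yr
Windstorm insurance = $2,101.56/yr
Annual escrow total = $14,148.12
Monthly = $14,148.12 / 12 = $1,179.01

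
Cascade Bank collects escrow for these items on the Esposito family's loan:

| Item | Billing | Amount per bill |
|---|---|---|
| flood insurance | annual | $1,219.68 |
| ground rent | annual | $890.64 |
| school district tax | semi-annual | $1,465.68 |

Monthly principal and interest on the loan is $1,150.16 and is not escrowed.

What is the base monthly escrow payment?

$420.14

Flood insurance — $1,219.68 per year
Ground rent — $890.64 per year
School district tax — $1,465.68 × 2 = $2,931.36 per year
Combined annual = $5,041.68
Base monthly escrow = $5,041.68 ÷ 12 = $420.14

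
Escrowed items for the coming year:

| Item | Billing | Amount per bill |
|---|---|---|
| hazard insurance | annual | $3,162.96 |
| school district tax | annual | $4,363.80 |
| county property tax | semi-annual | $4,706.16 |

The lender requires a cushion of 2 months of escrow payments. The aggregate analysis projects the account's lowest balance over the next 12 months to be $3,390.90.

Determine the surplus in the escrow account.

$567.72

Hazard insurance: $3,162.96/yr
School district tax: $4,363.80/yr
County property tax: $4,706.16 × 2 = $9,412.32/yr
Annual escrow total = $3,162.96 + $4,363.80 + $9,412.32 = $16,939.08
Per month = $16,939.08 ÷ 12 = $1,411.59
Cushion = 2 × $1,411.59 = $2,823.18
Surplus = $3,390.90 − $2,823.18 = $567.72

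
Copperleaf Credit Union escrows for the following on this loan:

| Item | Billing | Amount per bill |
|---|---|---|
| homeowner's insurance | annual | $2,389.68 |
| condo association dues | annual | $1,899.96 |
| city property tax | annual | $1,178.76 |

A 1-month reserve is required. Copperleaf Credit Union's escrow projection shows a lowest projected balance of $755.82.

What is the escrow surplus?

Homeowner's insurance = $2,389.68 annually
Condo association dues = $1,899.96 annually
City property tax = $1,178.76 annually
Total per year = $5,468.40
Monthly escrow = $5,468.40 / 12 = $455.70
Required cushion = 1 × $455.70 = $455.70
Surplus = $755.82 − $455.70 = $300.12

$300.12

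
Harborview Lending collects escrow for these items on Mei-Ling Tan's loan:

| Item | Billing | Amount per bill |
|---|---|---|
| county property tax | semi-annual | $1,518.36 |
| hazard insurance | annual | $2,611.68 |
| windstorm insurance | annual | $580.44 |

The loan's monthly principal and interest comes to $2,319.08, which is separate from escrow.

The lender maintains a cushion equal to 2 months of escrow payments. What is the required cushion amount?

$1,038.14

County property tax: $1,518.36 × 2 = $3,036.72 per year
Hazard insurance: $2,611.68 per year
Windstorm insurance: $580.44 per year
Total annual escrow = $3,036.72 + $2,611.68 + $580.44 = $6,228.84
Base monthly escrow = $6,228.84 ÷ 12 = $519.07
Cushion = 2 × $519.07 = $1,038.14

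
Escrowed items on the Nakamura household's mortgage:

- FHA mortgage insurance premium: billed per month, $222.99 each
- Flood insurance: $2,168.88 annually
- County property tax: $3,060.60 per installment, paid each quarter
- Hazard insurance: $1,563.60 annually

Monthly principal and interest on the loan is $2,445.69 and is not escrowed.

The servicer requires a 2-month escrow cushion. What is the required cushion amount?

FHA mortgage insurance premium = $222.99 × 12 = $2,675.88 annually
Flood insurance = $2,168.88 annually
County property tax = $3,060.60 × 4 = $12,242.40 annually
Hazard insurance = $1,563.60 annually
Total per year = $18,650.76
Base monthly escrow = $18,650.76 / 12 = $1,554.23
Reserve = 2 × $1,554.23 = $3,108.46

$3,108.46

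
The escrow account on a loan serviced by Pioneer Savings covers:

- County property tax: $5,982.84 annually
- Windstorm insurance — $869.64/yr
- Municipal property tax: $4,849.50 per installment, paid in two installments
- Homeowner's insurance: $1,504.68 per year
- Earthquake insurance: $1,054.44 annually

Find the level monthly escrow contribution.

County property tax = $5,982.84 annually
Windstorm insurance = $869.64 annually
Municipal property tax = $4,849.50 × 2 = $9,699.00 annually
Homeowner's insurance = $1,504.68 annually
Earthquake insurance = $1,054.44 annually
Total annual escrow = $5,982.84 + $869.64 + $9,699.00 + $1,504.68 + $1,054.44 = $19,110.60
Base monthly escrow = $19,110.60 ÷ 12 = $1,592.55

$1,592.55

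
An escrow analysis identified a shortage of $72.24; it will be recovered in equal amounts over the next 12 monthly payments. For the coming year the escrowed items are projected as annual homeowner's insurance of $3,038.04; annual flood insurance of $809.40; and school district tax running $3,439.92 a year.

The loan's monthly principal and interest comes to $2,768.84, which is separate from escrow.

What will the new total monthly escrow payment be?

$613.30

Homeowner's insurance: $3,038.04/yr
Flood insurance: $809.40/yr
School district tax: $3,439.92/yr
Total annual escrow = $7,287.36
Base monthly escrow = $7,287.36 / 12 = $607.28
Shortage spread = $72.24 ÷ 12 = $6.02/mo
Adjusted monthly = $607.28 + $6.02 = $613.30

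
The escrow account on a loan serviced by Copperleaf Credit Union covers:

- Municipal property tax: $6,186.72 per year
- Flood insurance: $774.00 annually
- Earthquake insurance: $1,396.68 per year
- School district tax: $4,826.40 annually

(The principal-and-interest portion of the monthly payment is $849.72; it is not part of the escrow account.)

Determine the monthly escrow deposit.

$1,098.65

Municipal property tax — $6,186.72/yr
Flood insurance — $774.00/yr
Earthquake insurance — $1,396.68/yr
School district tax — $4,826.40/yr
Combined annual = $6,186.72 + $774.00 + $1,396.68 + $4,826.40 = $13,183.80
Monthly escrow = $13,183.80 / 12 = $1,098.65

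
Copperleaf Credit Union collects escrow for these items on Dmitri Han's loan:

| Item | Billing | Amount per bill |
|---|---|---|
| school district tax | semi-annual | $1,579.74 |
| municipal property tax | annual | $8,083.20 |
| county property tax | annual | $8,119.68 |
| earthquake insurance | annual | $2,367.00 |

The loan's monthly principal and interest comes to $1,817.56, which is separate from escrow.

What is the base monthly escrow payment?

School district tax = $1,579.74 × 2 = $3,159.48 annually
Municipal property tax = $8,083.20 annually
County property tax = $8,119.68 annually
Earthquake insurance = $2,367.00 annually
Total per year = $3,159.48 + $8,083.20 + $8,119.68 + $2,367.00 = $21,729.36
Base monthly escrow = $21,729.36 ÷ 12 = $1,810.78

$1,810.78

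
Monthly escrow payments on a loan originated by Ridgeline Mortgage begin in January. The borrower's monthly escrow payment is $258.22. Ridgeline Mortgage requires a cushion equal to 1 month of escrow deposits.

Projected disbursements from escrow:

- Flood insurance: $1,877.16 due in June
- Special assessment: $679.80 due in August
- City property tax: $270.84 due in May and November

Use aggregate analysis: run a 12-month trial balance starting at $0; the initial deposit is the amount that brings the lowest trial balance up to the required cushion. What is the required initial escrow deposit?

$1,020.26

Cushion = 1 × $258.22 = $258.22
Trial balance (start $0, +$258.22 each month, − disbursements):
  Jan: +$258.22 → $258.22
  Feb: +$258.22 → $516.44
  Mar: +$258.22 → $774.66
  Apr: +$258.22 → $1,032.88
  May: +$258.22 − $270.84 → $1,020.26
  Jun: +$258.22 − $1,877.16 → -$598.68
  Jul: +$258.22 → -$340.46
  Aug: +$258.22 − $679.80 → -$762.04
  Sep: +$258.22 → -$503.82
  Oct: +$258.22 → -$245.60
  Nov: +$258.22 − $270.84 → -$258.22
  Dec: +$258.22 → $0.00
Lowest trial balance = -$762.04 (Aug)
Initial deposit = cushion − low point = $258.22 − (-$762.04) = $1,020.26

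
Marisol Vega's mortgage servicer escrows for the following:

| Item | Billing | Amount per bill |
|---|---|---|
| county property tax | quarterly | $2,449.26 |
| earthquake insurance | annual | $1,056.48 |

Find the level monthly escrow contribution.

$904.46

County property tax = $2,449.26 × 4 = $9,797.04
Earthquake insurance = $1,056.48
Annual escrow total = $9,797.04 + $1,056.48 = $10,853.52
Per month = $10,853.52 / 12 = $904.46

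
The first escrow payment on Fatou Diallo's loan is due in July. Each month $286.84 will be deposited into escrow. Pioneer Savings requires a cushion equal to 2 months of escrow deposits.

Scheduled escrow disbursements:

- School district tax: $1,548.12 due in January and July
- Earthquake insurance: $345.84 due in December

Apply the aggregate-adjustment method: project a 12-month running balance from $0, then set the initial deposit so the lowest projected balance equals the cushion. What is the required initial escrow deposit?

$2,007.88

Cushion = 2 × $286.84 = $573.68
Trial balance (start $0, +$286.84 each month, − disbursements):
  Jul: +$286.84 − $1,548.12 → -$1,261.28
  Aug: +$286.84 → -$974.44
  Sep: +$286.84 → -$687.60
  Oct: +$286.84 → -$400.76
  Nov: +$286.84 → -$113.92
  Dec: +$286.84 − $345.84 → -$172.92
  Jan: +$286.84 − $1,548.12 → -$1,434.20
  Feb: +$286.84 → -$1,147.36
  Mar: +$286.84 → -$860.52
  Apr: +$286.84 → -$573.68
  May: +$286.84 → -$286.84
  Jun: +$286.84 → $0.00
Lowest trial balance = -$1,434.20 (Jan)
Initial deposit = cushion − low point = $573.68 − (-$1,434.20) = $2,007.88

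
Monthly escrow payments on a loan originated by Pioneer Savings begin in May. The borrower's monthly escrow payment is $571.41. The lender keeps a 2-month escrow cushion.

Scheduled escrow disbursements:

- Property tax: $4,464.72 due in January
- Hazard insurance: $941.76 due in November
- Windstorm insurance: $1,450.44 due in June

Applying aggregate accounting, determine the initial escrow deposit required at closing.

$2,857.05

Cushion = 2 × $571.41 = $1,142.82
Trial balance (start $0, +$571.41 each month, − disbursements):
  May: +$571.41 → $571.41
  Jun: +$571.41 − $1,450.44 → -$307.62
  Jul: +$571.41 → $263.79
  Aug: +$571.41 → $835.20
  Sep: +$571.41 → $1,406.61
  Oct: +$571.41 → $1,978.02
  Nov: +$571.41 − $941.76 → $1,607.67
  Dec: +$571.41 → $2,179.08
  Jan: +$571.41 − $4,464.72 → -$1,714.23
  Feb: +$571.41 → -$1,142.82
  Mar: +$571.41 → -$571.41
  Apr: +$571.41 → $0.00
Lowest trial balance = -$1,714.23 (Jan)
Initial deposit = cushion − low point = $1,142.82 − (-$1,714.23) = $2,857.05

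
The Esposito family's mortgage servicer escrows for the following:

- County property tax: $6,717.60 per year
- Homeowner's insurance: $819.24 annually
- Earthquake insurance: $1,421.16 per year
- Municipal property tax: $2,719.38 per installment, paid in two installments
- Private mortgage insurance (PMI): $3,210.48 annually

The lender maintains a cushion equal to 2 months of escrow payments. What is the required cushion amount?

$2,934.54

County property tax: $6,717.60/yr
Homeowner's insurance: $819.24/yr
Earthquake insurance: $1,421.16/yr
Municipal property tax: $2,719.38 × 2 = $5,438.76/yr
Private mortgage insurance (PMI): $3,210.48/yr
Yearly total = $6,717.60 + $819.24 + $1,421.16 + $5,438.76 + $3,210.48 = $17,607.24
Base monthly escrow = $17,607.24 ÷ 12 = $1,467.27
Reserve = 2 × $1,467.27 = $2,934.54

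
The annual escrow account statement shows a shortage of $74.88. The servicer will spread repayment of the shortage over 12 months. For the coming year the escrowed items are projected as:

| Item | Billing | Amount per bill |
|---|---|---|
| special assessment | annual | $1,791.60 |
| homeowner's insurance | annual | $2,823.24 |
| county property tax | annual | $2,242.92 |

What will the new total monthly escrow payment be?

Special assessment — $1,791.60 per year
Homeowner's insurance — $2,823.24 per year
County property tax — $2,242.92 per year
Total per year = $1,791.60 + $2,823.24 + $2,242.92 = $6,857.76
Monthly escrow = $6,857.76 ÷ 12 = $571.48
Shortage spread = $74.88 / 12 = $6.24/mo
New monthly escrow = $571.48 + $6.24 = $577.72

$577.72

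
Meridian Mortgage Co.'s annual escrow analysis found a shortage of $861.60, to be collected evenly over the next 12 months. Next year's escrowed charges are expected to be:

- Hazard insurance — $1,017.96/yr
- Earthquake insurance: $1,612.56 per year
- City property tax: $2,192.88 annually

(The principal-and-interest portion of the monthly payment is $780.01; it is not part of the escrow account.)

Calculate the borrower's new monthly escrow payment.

$473.75

Hazard insurance: $1,017.96
Earthquake insurance: $1,612.56
City property tax: $2,192.88
Combined annual = $4,823.40
Base monthly escrow = $4,823.40 / 12 = $401.95
Shortage per month = $861.60 ÷ 12 = $71.80
New monthly escrow = $401.95 + $71.80 = $473.75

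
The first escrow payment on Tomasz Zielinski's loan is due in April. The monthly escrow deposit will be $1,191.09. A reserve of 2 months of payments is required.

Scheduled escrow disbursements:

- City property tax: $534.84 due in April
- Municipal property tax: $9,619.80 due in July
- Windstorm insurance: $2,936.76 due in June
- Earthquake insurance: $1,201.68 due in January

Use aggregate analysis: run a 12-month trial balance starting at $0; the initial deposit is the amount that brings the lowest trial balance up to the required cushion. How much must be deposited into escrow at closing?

Cushion = 2 × $1,191.09 = $2,382.18
Trial balance (start $0, +$1,191.09 each month, − disbursements):
  Apr: +$1,191.09 − $534.84 → $656.25
  May: +$1,191.09 → $1,847.34
  Jun: +$1,191.09 − $2,936.76 → $101.67
  Jul: +$1,191.09 − $9,619.80 → -$8,327.04
  Aug: +$1,191.09 → -$7,135.95
  Sep: +$1,191.09 → -$5,944.86
  Oct: +$1,191.09 → -$4,753.77
  Nov: +$1,191.09 → -$3,562.68
  Dec: +$1,191.09 → -$2,371.59
  Jan: +$1,191.09 − $1,201.68 → -$2,382.18
  Feb: +$1,191.09 → -$1,191.09
  Mar: +$1,191.09 → $0.00
Lowest trial balance = -$8,327.04 (Jul)
Initial deposit = cushion − low point = $2,382.18 − (-$8,327.04) = $10,709.22

$10,709.22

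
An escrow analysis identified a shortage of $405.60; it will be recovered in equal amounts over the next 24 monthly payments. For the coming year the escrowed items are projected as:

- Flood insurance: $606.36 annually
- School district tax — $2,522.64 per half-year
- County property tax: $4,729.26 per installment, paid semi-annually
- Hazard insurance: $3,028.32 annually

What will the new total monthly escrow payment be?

$1,528.44

Flood insurance = $606.36 per year
School district tax = $2,522.64 × 2 = $5,045.28 per year
County property tax = $4,729.26 × 2 = $9,458.52 per year
Hazard insurance = $3,028.32 per year
Combined annual = $18,138.48
Base monthly escrow = $18,138.48 / 12 = $1,511.54
Shortage per month = $405.60 ÷ 24 = $16.90
New monthly escrow = $1,511.54 + $16.90 = $1,528.44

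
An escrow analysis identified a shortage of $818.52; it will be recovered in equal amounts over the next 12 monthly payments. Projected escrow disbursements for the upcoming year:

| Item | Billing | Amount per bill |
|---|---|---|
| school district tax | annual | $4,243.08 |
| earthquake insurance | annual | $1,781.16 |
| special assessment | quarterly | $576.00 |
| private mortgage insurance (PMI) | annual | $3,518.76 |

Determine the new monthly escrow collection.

School district tax — $4,243.08 annually
Earthquake insurance — $1,781.16 annually
Special assessment — $576.00 × 4 = $2,304.00 annually
Private mortgage insurance (PMI) — $3,518.76 annually
Total per year = $4,243.08 + $1,781.16 + $2,304.00 + $3,518.76 = $11,847.00
Monthly escrow = $11,847.00 ÷ 12 = $987.25
Shortage spread = $818.52 ÷ 12 = $68.21/mo
Adjusted monthly = $987.25 + $68.21 = $1,055.46

$1,055.46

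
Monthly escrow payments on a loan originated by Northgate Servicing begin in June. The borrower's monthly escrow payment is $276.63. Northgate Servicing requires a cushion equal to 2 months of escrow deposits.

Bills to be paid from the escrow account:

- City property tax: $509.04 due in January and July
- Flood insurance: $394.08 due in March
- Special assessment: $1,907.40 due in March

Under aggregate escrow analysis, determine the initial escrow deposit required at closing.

$1,106.52

Cushion = 2 × $276.63 = $553.26
Trial balance (start $0, +$276.63 each month, − disbursements):
  Jun: +$276.63 → $276.63
  Jul: +$276.63 − $509.04 → $44.22
  Aug: +$276.63 → $320.85
  Sep: +$276.63 → $597.48
  Oct: +$276.63 → $874.11
  Nov: +$276.63 → $1,150.74
  Dec: +$276.63 → $1,427.37
  Jan: +$276.63 − $509.04 → $1,194.96
  Feb: +$276.63 → $1,471.59
  Mar: +$276.63 − $2,301.48 → -$553.26
  Apr: +$276.63 → -$276.63
  May: +$276.63 → $0.00
Lowest trial balance = -$553.26 (Mar)
Initial deposit = cushion − low point = $553.26 − (-$553.26) = $1,106.52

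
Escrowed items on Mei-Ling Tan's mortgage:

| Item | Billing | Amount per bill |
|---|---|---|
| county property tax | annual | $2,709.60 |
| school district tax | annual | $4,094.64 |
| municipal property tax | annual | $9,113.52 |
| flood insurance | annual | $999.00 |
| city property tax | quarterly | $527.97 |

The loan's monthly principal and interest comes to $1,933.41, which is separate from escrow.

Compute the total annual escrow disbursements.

$19,028.64

County property tax — $2,709.60 per year
School district tax — $4,094.64 per year
Municipal property tax — $9,113.52 per year
Flood insurance — $999.00 per year
City property tax — $527.97 × 4 = $2,111.88 per year
Annual escrow total = $2,709.60 + $4,094.64 + $9,113.52 + $999.00 + $2,111.88 = $19,028.64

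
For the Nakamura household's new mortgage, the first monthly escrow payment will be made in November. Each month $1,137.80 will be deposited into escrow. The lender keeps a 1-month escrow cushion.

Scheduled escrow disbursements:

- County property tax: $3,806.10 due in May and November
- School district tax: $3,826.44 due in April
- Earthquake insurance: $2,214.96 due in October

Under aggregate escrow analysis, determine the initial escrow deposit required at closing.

Cushion = 1 × $1,137.80 = $1,137.80
Trial balance (start $0, +$1,137.80 each month, − disbursements):
  Nov: +$1,137.80 − $3,806.10 → -$2,668.30
  Dec: +$1,137.80 → -$1,530.50
  Jan: +$1,137.80 → -$392.70
  Feb: +$1,137.80 → $745.10
  Mar: +$1,137.80 → $1,882.90
  Apr: +$1,137.80 − $3,826.44 → -$805.74
  May: +$1,137.80 − $3,806.10 → -$3,474.04
  Jun: +$1,137.80 → -$2,336.24
  Jul: +$1,137.80 → -$1,198.44
  Aug: +$1,137.80 → -$60.64
  Sep: +$1,137.80 → $1,077.16
  Oct: +$1,137.80 − $2,214.96 → $0.00
Lowest trial balance = -$3,474.04 (May)
Initial deposit = cushion − low point = $1,137.80 − (-$3,474.04) = $4,611.84

$4,611.84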